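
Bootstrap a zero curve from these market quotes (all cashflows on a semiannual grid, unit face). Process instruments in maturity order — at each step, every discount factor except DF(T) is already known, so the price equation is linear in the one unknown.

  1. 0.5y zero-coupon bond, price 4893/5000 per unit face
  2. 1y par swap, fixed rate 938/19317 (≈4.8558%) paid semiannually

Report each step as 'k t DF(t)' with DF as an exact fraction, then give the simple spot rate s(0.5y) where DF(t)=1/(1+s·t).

step 1 [0.5y] zero: DF = P = 4893/5000 ≈ 0.978600
step 2 [1y] swap r/2=469/19317: DF=(1 − 469/19317·(0.978600))/(1+469/19317) = 9531/10000 ≈ 0.953100

1 1/2 4893/5000
2 1 9531/10000
s(0.5y) = (1/(4893/5000) − 1)/(1/2) = 214/4893 ≈ 4.3736%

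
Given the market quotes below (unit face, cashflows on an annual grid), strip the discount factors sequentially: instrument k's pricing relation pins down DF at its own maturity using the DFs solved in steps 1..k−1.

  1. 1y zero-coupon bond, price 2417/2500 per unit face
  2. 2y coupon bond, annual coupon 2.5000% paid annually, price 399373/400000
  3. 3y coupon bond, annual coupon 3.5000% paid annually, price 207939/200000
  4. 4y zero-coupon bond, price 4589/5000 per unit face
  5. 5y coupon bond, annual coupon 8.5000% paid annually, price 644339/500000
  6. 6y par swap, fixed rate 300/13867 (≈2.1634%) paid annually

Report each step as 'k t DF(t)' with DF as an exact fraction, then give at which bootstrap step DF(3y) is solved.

1 1 2417/2500
2 2 1901/2000
3 3 9397/10000
4 4 4589/5000
5 5 223/250
6 6 22/25
DF(3y) is solved at step 3

step 1 [1y] zero: DF = P = 2417/2500 ≈ 0.966800
step 2 [2y] bond c/1=1/40: DF=(399373/400000 − 1/40·(0.966800))/(1+1/40) = 1901/2000 ≈ 0.950500
step 3 [3y] bond c/1=7/200: DF=(207939/200000 − 7/200·(0.966800+0.950500))/(1+7/200) = 9397/10000 ≈ 0.939700
step 4 [4y] zero: DF = P = 4589/5000 ≈ 0.917800
step 5 [5y] bond c/1=17/200: DF=(644339/500000 − 17/200·(0.966800+0.950500+0.939700+0.917800))/(1+17/200) = 223/250 ≈ 0.892000
step 6 [6y] swap r/1=300/13867: DF=(1 − 300/13867·(0.966800+0.950500+0.939700+0.917800+0.892000))/(1+300/13867) = 22/25 ≈ 0.880000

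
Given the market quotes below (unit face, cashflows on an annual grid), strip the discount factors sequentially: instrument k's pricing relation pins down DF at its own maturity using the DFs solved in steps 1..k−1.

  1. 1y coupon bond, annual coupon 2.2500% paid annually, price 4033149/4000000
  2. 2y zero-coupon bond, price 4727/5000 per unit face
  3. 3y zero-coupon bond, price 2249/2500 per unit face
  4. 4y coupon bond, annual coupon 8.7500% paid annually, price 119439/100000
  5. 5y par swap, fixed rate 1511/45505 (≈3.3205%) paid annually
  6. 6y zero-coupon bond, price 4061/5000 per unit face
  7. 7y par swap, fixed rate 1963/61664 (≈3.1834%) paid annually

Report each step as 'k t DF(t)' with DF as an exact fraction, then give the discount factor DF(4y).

step 1 [1y] bond c/1=9/400: DF=(4033149/4000000 − 9/400·(0))/(1+9/400) = 9861/10000 ≈ 0.986100
step 2 [2y] zero: DF = P = 4727/5000 ≈ 0.945400
step 3 [3y] zero: DF = P = 2249/2500 ≈ 0.899600
step 4 [4y] bond c/1=7/80: DF=(119439/100000 − 7/80·(0.986100+0.945400+0.899600))/(1+7/80) = 1741/2000 ≈ 0.870500
step 5 [5y] swap r/1=1511/45505: DF=(1 − 1511/45505·(0.986100+0.945400+0.899600+0.870500))/(1+1511/45505) = 8489/10000 ≈ 0.848900
step 6 [6y] zero: DF = P = 4061/5000 ≈ 0.812200
step 7 [7y] swap r/1=1963/61664: DF=(1 − 1963/61664·(0.986100+0.945400+0.899600+0.870500+0.848900+0.812200))/(1+1963/61664) = 8037/10000 ≈ 0.803700

1 1 9861/10000
2 2 4727/5000
3 3 2249/2500
4 4 1741/2000
5 5 8489/10000
6 6 4061/5000
7 7 8037/10000
DF(4y) = 1741/2000 ≈ 0.870500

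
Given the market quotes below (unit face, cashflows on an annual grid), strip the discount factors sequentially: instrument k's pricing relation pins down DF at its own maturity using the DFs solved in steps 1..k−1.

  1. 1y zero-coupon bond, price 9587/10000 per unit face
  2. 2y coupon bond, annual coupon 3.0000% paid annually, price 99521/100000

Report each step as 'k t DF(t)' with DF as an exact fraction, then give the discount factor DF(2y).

step 1 [1y] zero: DF = P = 9587/10000 ≈ 0.958700
step 2 [2y] bond c/1=3/100: DF=(99521/100000 − 3/100·(0.958700))/(1+3/100) = 9383/10000 ≈ 0.938300

1 1 9587/10000
2 2 9383/10000
DF(2y) = 9383/10000 ≈ 0.938300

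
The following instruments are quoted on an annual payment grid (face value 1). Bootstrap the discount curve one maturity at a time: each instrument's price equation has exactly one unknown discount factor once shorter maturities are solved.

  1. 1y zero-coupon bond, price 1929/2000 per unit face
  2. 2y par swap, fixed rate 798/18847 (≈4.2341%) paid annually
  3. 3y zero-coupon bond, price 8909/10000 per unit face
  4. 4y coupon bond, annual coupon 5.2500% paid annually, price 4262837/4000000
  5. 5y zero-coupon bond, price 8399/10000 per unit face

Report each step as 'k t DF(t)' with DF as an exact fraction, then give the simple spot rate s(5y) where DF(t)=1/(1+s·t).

1 1 1929/2000
2 2 4601/5000
3 3 8909/10000
4 4 8741/10000
5 5 8399/10000
s(5y) = (1/(8399/10000) − 1)/(5) = 1601/41995 ≈ 3.8124%

step 1 [1y] zero: DF = P = 1929/2000 ≈ 0.964500
step 2 [2y] swap r/1=798/18847: DF=(1 − 798/18847·(0.964500))/(1+798/18847) = 4601/5000 ≈ 0.920200
step 3 [3y] zero: DF = P = 8909/10000 ≈ 0.890900
step 4 [4y] bond c/1=21/400: DF=(4262837/4000000 − 21/400·(0.964500+0.920200+0.890900))/(1+21/400) = 8741/10000 ≈ 0.874100
step 5 [5y] zero: DF = P = 8399/10000 ≈ 0.839900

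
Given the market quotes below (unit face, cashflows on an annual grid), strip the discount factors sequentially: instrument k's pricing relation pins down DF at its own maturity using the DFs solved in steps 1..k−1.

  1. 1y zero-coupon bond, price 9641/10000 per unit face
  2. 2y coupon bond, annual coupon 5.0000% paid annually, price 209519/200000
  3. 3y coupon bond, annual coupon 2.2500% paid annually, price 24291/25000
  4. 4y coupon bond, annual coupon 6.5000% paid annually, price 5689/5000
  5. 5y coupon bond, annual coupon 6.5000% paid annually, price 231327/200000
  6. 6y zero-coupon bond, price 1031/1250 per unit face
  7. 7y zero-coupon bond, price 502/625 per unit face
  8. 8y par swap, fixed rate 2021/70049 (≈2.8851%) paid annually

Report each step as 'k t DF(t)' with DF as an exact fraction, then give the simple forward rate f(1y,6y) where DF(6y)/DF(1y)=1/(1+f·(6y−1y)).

step 1 [1y] zero: DF = P = 9641/10000 ≈ 0.964100
step 2 [2y] bond c/1=1/20: DF=(209519/200000 − 1/20·(0.964100))/(1+1/20) = 4759/5000 ≈ 0.951800
step 3 [3y] bond c/1=9/400: DF=(24291/25000 − 9/400·(0.964100+0.951800))/(1+9/400) = 9081/10000 ≈ 0.908100
step 4 [4y] bond c/1=13/200: DF=(5689/5000 − 13/200·(0.964100+0.951800+0.908100))/(1+13/200) = 112/125 ≈ 0.896000
step 5 [5y] bond c/1=13/200: DF=(231327/200000 − 13/200·(0.964100+0.951800+0.908100+0.896000))/(1+13/200) = 859/1000 ≈ 0.859000
step 6 [6y] zero: DF = P = 1031/1250 ≈ 0.824800
step 7 [7y] zero: DF = P = 502/625 ≈ 0.803200
step 8 [8y] swap r/1=2021/70049: DF=(1 − 2021/70049·(0.964100+0.951800+0.908100+0.896000+0.859000+0.824800+0.803200))/(1+2021/70049) = 7979/10000 ≈ 0.797900

1 1 9641/10000
2 2 4759/5000
3 3 9081/10000
4 4 112/125
5 5 859/1000
6 6 1031/1250
7 7 502/625
8 8 7979/10000
f(1y,6y) = ((9641/10000)/(1031/1250) − 1)/(5) = 1393/41240 ≈ 3.3778%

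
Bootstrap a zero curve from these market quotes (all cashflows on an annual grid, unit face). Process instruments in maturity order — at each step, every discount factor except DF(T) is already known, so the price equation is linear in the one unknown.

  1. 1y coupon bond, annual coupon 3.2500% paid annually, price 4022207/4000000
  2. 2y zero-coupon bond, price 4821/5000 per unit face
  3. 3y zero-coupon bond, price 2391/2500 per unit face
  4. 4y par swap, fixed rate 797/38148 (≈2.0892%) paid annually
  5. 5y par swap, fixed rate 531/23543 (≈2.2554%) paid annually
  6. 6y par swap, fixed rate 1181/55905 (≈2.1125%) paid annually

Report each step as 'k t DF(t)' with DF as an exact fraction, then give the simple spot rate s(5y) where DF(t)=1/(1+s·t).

step 1 [1y] bond c/1=13/400: DF=(4022207/4000000 − 13/400·(0))/(1+13/400) = 9739/10000 ≈ 0.973900
step 2 [2y] zero: DF = P = 4821/5000 ≈ 0.964200
step 3 [3y] zero: DF = P = 2391/2500 ≈ 0.956400
step 4 [4y] swap r/1=797/38148: DF=(1 − 797/38148·(0.973900+0.964200+0.956400))/(1+797/38148) = 9203/10000 ≈ 0.920300
step 5 [5y] swap r/1=531/23543: DF=(1 − 531/23543·(0.973900+0.964200+0.956400+0.920300))/(1+531/23543) = 4469/5000 ≈ 0.893800
step 6 [6y] swap r/1=1181/55905: DF=(1 − 1181/55905·(0.973900+0.964200+0.956400+0.920300+0.893800))/(1+1181/55905) = 8819/10000 ≈ 0.881900

1 1 9739/10000
2 2 4821/5000
3 3 2391/2500
4 4 9203/10000
5 5 4469/5000
6 6 8819/10000
s(5y) = (1/(4469/5000) − 1)/(5) = 531/22345 ≈ 2.3764%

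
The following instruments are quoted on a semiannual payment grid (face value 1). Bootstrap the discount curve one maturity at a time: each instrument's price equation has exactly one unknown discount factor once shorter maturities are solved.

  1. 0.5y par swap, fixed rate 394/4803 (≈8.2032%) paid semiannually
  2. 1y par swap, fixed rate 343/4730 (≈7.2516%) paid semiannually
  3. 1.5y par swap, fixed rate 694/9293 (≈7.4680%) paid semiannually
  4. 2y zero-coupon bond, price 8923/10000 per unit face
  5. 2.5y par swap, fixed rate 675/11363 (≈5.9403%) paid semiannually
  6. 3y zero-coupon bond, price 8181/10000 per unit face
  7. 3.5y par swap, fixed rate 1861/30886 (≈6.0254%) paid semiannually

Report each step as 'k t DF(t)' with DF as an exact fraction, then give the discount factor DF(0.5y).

step 1 [0.5y] swap r/2=197/4803: DF=(1 − 197/4803·(0))/(1+197/4803) = 4803/5000 ≈ 0.960600
step 2 [1y] swap r/2=343/9460: DF=(1 − 343/9460·(0.960600))/(1+343/9460) = 4657/5000 ≈ 0.931400
step 3 [1.5y] swap r/2=347/9293: DF=(1 − 347/9293·(0.960600+0.931400))/(1+347/9293) = 8959/10000 ≈ 0.895900
step 4 [2y] zero: DF = P = 8923/10000 ≈ 0.892300
step 5 [2.5y] swap r/2=675/22726: DF=(1 − 675/22726·(0.960600+0.931400+0.895900+0.892300))/(1+675/22726) = 173/200 ≈ 0.865000
step 6 [3y] zero: DF = P = 8181/10000 ≈ 0.818100
step 7 [3.5y] swap r/2=1861/61772: DF=(1 − 1861/61772·(0.960600+0.931400+0.895900+0.892300+0.865000+0.818100))/(1+1861/61772) = 8139/10000 ≈ 0.813900

1 1/2 4803/5000
2 1 4657/5000
3 3/2 8959/10000
4 2 8923/10000
5 5/2 173/200
6 3 8181/10000
7 7/2 8139/10000
DF(0.5y) = 4803/5000 ≈ 0.960600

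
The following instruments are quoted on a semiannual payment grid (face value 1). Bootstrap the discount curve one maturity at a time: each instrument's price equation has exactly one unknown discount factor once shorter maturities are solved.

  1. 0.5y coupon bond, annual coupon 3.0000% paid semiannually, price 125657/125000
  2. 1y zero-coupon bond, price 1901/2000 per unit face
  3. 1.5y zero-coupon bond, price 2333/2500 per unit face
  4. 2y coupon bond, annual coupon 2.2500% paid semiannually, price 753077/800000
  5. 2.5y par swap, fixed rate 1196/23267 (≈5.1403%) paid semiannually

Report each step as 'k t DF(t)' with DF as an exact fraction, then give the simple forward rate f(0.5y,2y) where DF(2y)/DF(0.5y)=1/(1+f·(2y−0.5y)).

step 1 [0.5y] bond c/2=3/200: DF=(125657/125000 − 3/200·(0))/(1+3/200) = 619/625 ≈ 0.990400
step 2 [1y] zero: DF = P = 1901/2000 ≈ 0.950500
step 3 [1.5y] zero: DF = P = 2333/2500 ≈ 0.933200
step 4 [2y] bond c/2=9/800: DF=(753077/800000 − 9/800·(0.990400+0.950500+0.933200))/(1+9/800) = 8989/10000 ≈ 0.898900
step 5 [2.5y] swap r/2=598/23267: DF=(1 − 598/23267·(0.990400+0.950500+0.933200+0.898900))/(1+598/23267) = 2201/2500 ≈ 0.880400

1 1/2 619/625
2 1 1901/2000
3 3/2 2333/2500
4 2 8989/10000
5 5/2 2201/2500
f(0.5y,2y) = ((619/625)/(8989/10000) − 1)/(3/2) = 610/8989 ≈ 6.7861%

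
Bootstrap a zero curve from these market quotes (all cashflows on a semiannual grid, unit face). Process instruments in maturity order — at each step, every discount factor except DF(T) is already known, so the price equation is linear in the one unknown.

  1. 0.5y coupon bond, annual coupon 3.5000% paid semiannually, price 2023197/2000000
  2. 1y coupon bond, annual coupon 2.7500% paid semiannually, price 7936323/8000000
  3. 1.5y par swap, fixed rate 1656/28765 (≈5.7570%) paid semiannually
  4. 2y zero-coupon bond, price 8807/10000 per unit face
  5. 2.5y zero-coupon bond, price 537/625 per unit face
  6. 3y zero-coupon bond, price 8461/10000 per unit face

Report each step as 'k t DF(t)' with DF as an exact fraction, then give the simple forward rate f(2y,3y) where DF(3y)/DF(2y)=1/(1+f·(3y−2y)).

1 1/2 4971/5000
2 1 9651/10000
3 3/2 2293/2500
4 2 8807/10000
5 5/2 537/625
6 3 8461/10000
f(2y,3y) = ((8807/10000)/(8461/10000) − 1)/(1) = 346/8461 ≈ 4.0894%

step 1 [0.5y] bond c/2=7/400: DF=(2023197/2000000 − 7/400·(0))/(1+7/400) = 4971/5000 ≈ 0.994200
step 2 [1y] bond c/2=11/800: DF=(7936323/8000000 − 11/800·(0.994200))/(1+11/800) = 9651/10000 ≈ 0.965100
step 3 [1.5y] swap r/2=828/28765: DF=(1 − 828/28765·(0.994200+0.965100))/(1+828/28765) = 2293/2500 ≈ 0.917200
step 4 [2y] zero: DF = P = 8807/10000 ≈ 0.880700
step 5 [2.5y] zero: DF = P = 537/625 ≈ 0.859200
step 6 [3y] zero: DF = P = 8461/10000 ≈ 0.846100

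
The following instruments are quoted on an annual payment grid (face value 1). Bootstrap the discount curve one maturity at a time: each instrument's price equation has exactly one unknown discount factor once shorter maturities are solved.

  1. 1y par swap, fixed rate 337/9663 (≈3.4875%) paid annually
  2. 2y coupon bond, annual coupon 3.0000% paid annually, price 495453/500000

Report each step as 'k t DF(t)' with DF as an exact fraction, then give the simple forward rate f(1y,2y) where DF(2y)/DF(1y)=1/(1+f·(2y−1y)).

step 1 [1y] swap r/1=337/9663: DF=(1 − 337/9663·(0))/(1+337/9663) = 9663/10000 ≈ 0.966300
step 2 [2y] bond c/1=3/100: DF=(495453/500000 − 3/100·(0.966300))/(1+3/100) = 9339/10000 ≈ 0.933900

1 1 9663/10000
2 2 9339/10000
f(1y,2y) = ((9663/10000)/(9339/10000) − 1)/(1) = 108/3113 ≈ 3.4693%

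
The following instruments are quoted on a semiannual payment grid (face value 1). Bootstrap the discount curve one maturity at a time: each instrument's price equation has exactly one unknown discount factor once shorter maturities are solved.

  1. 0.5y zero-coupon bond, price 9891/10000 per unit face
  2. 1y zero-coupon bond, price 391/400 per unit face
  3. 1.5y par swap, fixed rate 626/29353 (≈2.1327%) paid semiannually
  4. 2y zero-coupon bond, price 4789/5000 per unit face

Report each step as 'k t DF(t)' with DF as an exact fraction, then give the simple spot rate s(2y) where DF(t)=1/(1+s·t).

step 1 [0.5y] zero: DF = P = 9891/10000 ≈ 0.989100
step 2 [1y] zero: DF = P = 391/400 ≈ 0.977500
step 3 [1.5y] swap r/2=313/29353: DF=(1 − 313/29353·(0.989100+0.977500))/(1+313/29353) = 9687/10000 ≈ 0.968700
step 4 [2y] zero: DF = P = 4789/5000 ≈ 0.957800

1 1/2 9891/10000
2 1 391/400
3 3/2 9687/10000
4 2 4789/5000
s(2y) = (1/(4789/5000) − 1)/(2) = 211/9578 ≈ 2.2030%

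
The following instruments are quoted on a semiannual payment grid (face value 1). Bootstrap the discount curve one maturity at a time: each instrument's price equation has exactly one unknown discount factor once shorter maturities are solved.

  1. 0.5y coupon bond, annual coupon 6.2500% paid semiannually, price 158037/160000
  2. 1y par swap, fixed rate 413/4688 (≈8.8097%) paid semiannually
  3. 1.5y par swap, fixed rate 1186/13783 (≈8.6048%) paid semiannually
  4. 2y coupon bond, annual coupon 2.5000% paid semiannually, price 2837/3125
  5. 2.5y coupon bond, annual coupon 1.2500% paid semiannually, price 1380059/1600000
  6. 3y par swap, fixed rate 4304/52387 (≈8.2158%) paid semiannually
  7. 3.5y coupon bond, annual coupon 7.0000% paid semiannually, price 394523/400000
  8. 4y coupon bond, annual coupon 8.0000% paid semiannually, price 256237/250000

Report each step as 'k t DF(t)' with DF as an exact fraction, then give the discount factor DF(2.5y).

1 1/2 4789/5000
2 1 4587/5000
3 3/2 4407/5000
4 2 4313/5000
5 5/2 8347/10000
6 3 981/1250
7 7/2 3879/5000
8 4 3771/5000
DF(2.5y) = 8347/10000 ≈ 0.834700

step 1 [0.5y] bond c/2=1/32: DF=(158037/160000 − 1/32·(0))/(1+1/32) = 4789/5000 ≈ 0.957800
step 2 [1y] swap r/2=413/9376: DF=(1 − 413/9376·(0.957800))/(1+413/9376) = 4587/5000 ≈ 0.917400
step 3 [1.5y] swap r/2=593/13783: DF=(1 − 593/13783·(0.957800+0.917400))/(1+593/13783) = 4407/5000 ≈ 0.881400
step 4 [2y] bond c/2=1/80: DF=(2837/3125 − 1/80·(0.957800+0.917400+0.881400))/(1+1/80) = 4313/5000 ≈ 0.862600
step 5 [2.5y] bond c/2=1/160: DF=(1380059/1600000 − 1/160·(0.957800+0.917400+0.881400+0.862600))/(1+1/160) = 8347/10000 ≈ 0.834700
step 6 [3y] swap r/2=2152/52387: DF=(1 − 2152/52387·(0.957800+0.917400+0.881400+0.862600+0.834700))/(1+2152/52387) = 981/1250 ≈ 0.784800
step 7 [3.5y] bond c/2=7/200: DF=(394523/400000 − 7/200·(0.957800+0.917400+0.881400+0.862600+0.834700+0.784800))/(1+7/200) = 3879/5000 ≈ 0.775800
step 8 [4y] bond c/2=1/25: DF=(256237/250000 − 1/25·(0.957800+0.917400+0.881400+0.862600+0.834700+0.784800+0.775800))/(1+1/25) = 3771/5000 ≈ 0.754200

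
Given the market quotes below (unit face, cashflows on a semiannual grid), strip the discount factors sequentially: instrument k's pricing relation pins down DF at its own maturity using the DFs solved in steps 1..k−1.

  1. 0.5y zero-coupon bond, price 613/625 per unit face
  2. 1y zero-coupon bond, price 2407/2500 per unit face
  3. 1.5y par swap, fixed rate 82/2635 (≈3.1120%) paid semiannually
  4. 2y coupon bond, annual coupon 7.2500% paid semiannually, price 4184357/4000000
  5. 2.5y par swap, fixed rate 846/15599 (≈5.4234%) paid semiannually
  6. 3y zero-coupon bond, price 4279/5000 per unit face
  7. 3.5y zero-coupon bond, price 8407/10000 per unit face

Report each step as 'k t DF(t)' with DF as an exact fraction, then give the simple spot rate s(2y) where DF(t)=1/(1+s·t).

1 1/2 613/625
2 1 2407/2500
3 3/2 9549/10000
4 2 9081/10000
5 5/2 8731/10000
6 3 4279/5000
7 7/2 8407/10000
s(2y) = (1/(9081/10000) − 1)/(2) = 919/18162 ≈ 5.0600%

step 1 [0.5y] zero: DF = P = 613/625 ≈ 0.980800
step 2 [1y] zero: DF = P = 2407/2500 ≈ 0.962800
step 3 [1.5y] swap r/2=41/2635: DF=(1 − 41/2635·(0.980800+0.962800))/(1+41/2635) = 9549/10000 ≈ 0.954900
step 4 [2y] bond c/2=29/800: DF=(4184357/4000000 − 29/800·(0.980800+0.962800+0.954900))/(1+29/800) = 9081/10000 ≈ 0.908100
step 5 [2.5y] swap r/2=423/15599: DF=(1 − 423/15599·(0.980800+0.962800+0.954900+0.908100))/(1+423/15599) = 8731/10000 ≈ 0.873100
step 6 [3y] zero: DF = P = 4279/5000 ≈ 0.855800
step 7 [3.5y] zero: DF = P = 8407/10000 ≈ 0.840700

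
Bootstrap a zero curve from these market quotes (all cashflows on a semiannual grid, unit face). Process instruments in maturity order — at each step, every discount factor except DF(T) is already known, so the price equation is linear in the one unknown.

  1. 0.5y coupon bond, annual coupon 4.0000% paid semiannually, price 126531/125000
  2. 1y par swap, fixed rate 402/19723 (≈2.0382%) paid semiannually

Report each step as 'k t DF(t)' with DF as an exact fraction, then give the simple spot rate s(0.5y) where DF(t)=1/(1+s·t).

1 1/2 2481/2500
2 1 9799/10000
s(0.5y) = (1/(2481/2500) − 1)/(1/2) = 38/2481 ≈ 1.5316%

step 1 [0.5y] bond c/2=1/50: DF=(126531/125000 − 1/50·(0))/(1+1/50) = 2481/2500 ≈ 0.992400
step 2 [1y] swap r/2=201/19723: DF=(1 − 201/19723·(0.992400))/(1+201/19723) = 9799/10000 ≈ 0.979900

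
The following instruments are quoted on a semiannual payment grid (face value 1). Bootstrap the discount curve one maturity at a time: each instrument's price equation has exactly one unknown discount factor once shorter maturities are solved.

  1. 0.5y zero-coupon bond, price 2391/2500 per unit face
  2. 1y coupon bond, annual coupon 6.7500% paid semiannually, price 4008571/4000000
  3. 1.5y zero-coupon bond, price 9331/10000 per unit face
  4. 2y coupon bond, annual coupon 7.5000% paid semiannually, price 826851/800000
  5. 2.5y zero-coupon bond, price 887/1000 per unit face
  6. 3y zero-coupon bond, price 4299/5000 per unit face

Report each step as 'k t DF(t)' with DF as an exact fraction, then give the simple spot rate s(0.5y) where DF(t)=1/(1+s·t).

step 1 [0.5y] zero: DF = P = 2391/2500 ≈ 0.956400
step 2 [1y] bond c/2=27/800: DF=(4008571/4000000 − 27/800·(0.956400))/(1+27/800) = 4691/5000 ≈ 0.938200
step 3 [1.5y] zero: DF = P = 9331/10000 ≈ 0.933100
step 4 [2y] bond c/2=3/80: DF=(826851/800000 − 3/80·(0.956400+0.938200+0.933100))/(1+3/80) = 447/500 ≈ 0.894000
step 5 [2.5y] zero: DF = P = 887/1000 ≈ 0.887000
step 6 [3y] zero: DF = P = 4299/5000 ≈ 0.859800

1 1/2 2391/2500
2 1 4691/5000
3 3/2 9331/10000
4 2 447/500
5 5/2 887/1000
6 3 4299/5000
s(0.5y) = (1/(2391/2500) − 1)/(1/2) = 218/2391 ≈ 9.1175%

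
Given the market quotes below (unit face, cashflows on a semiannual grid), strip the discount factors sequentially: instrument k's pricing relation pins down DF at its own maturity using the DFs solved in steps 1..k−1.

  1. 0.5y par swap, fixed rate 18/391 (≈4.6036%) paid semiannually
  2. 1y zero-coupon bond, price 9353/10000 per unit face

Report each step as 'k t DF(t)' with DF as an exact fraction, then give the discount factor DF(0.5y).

step 1 [0.5y] swap r/2=9/391: DF=(1 − 9/391·(0))/(1+9/391) = 391/400 ≈ 0.977500
step 2 [1y] zero: DF = P = 9353/10000 ≈ 0.935300

1 1/2 391/400
2 1 9353/10000
DF(0.5y) = 391/400 ≈ 0.977500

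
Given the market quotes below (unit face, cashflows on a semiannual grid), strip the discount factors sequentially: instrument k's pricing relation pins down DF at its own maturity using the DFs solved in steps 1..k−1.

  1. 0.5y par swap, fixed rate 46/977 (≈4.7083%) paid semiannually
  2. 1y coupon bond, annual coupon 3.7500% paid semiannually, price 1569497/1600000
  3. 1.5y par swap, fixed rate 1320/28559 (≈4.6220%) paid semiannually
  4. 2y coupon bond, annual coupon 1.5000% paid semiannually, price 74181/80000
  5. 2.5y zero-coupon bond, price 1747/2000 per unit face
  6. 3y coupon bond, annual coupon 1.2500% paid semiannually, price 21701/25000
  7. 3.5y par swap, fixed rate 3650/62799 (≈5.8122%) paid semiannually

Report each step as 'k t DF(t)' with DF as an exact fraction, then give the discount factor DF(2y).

1 1/2 977/1000
2 1 9449/10000
3 3/2 467/500
4 2 8991/10000
5 5/2 1747/2000
6 3 8339/10000
7 7/2 327/400
DF(2y) = 8991/10000 ≈ 0.899100

step 1 [0.5y] swap r/2=23/977: DF=(1 − 23/977·(0))/(1+23/977) = 977/1000 ≈ 0.977000
step 2 [1y] bond c/2=3/160: DF=(1569497/1600000 − 3/160·(0.977000))/(1+3/160) = 9449/10000 ≈ 0.944900
step 3 [1.5y] swap r/2=660/28559: DF=(1 − 660/28559·(0.977000+0.944900))/(1+660/28559) = 467/500 ≈ 0.934000
step 4 [2y] bond c/2=3/400: DF=(74181/80000 − 3/400·(0.977000+0.944900+0.934000))/(1+3/400) = 8991/10000 ≈ 0.899100
step 5 [2.5y] zero: DF = P = 1747/2000 ≈ 0.873500
step 6 [3y] bond c/2=1/160: DF=(21701/25000 − 1/160·(0.977000+0.944900+0.934000+0.899100+0.873500))/(1+1/160) = 8339/10000 ≈ 0.833900
step 7 [3.5y] swap r/2=1825/62799: DF=(1 − 1825/62799·(0.977000+0.944900+0.934000+0.899100+0.873500+0.833900))/(1+1825/62799) = 327/400 ≈ 0.817500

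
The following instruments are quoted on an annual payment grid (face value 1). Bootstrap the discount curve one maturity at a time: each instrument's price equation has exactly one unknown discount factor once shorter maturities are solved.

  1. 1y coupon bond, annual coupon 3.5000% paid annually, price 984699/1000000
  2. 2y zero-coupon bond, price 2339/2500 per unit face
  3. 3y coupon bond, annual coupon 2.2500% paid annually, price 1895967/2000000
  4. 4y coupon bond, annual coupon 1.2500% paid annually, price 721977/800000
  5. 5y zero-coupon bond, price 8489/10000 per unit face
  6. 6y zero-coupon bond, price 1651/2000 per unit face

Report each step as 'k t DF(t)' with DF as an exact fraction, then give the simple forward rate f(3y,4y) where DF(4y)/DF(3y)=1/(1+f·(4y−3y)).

1 1 4757/5000
2 2 2339/2500
3 3 1107/1250
4 4 8571/10000
5 5 8489/10000
6 6 1651/2000
f(3y,4y) = ((1107/1250)/(8571/10000) − 1)/(1) = 95/2857 ≈ 3.3252%

step 1 [1y] bond c/1=7/200: DF=(984699/1000000 − 7/200·(0))/(1+7/200) = 4757/5000 ≈ 0.951400
step 2 [2y] zero: DF = P = 2339/2500 ≈ 0.935600
step 3 [3y] bond c/1=9/400: DF=(1895967/2000000 − 9/400·(0.951400+0.935600))/(1+9/400) = 1107/1250 ≈ 0.885600
step 4 [4y] bond c/1=1/80: DF=(721977/800000 − 1/80·(0.951400+0.935600+0.885600))/(1+1/80) = 8571/10000 ≈ 0.857100
step 5 [5y] zero: DF = P = 8489/10000 ≈ 0.848900
step 6 [6y] zero: DF = P = 1651/2000 ≈ 0.825500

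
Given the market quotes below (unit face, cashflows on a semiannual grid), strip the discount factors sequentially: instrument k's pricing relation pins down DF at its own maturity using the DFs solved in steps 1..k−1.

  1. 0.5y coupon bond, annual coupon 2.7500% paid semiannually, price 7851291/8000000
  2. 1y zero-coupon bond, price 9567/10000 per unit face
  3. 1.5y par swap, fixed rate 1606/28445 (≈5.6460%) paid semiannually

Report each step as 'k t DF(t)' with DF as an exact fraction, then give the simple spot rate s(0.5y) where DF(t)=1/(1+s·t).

step 1 [0.5y] bond c/2=11/800: DF=(7851291/8000000 − 11/800·(0))/(1+11/800) = 9681/10000 ≈ 0.968100
step 2 [1y] zero: DF = P = 9567/10000 ≈ 0.956700
step 3 [1.5y] swap r/2=803/28445: DF=(1 − 803/28445·(0.968100+0.956700))/(1+803/28445) = 9197/10000 ≈ 0.919700

1 1/2 9681/10000
2 1 9567/10000
3 3/2 9197/10000
s(0.5y) = (1/(9681/10000) − 1)/(1/2) = 638/9681 ≈ 6.5902%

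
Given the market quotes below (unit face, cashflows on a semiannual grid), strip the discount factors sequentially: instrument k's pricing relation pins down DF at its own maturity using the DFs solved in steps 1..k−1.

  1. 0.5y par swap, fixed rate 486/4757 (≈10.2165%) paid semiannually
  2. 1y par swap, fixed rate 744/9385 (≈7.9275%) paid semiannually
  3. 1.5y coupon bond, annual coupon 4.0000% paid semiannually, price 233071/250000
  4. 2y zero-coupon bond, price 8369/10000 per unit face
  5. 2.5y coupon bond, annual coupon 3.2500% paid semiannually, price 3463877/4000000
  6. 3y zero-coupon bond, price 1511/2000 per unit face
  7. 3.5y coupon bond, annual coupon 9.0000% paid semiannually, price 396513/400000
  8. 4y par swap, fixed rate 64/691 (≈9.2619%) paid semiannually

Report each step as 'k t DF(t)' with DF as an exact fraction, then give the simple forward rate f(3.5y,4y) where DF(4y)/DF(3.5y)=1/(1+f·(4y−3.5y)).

1 1/2 4757/5000
2 1 1157/1250
3 3/2 2193/2500
4 2 8369/10000
5 5/2 7947/10000
6 3 1511/2000
7 7/2 909/1250
8 4 87/125
f(3.5y,4y) = ((909/1250)/(87/125) − 1)/(1/2) = 13/145 ≈ 8.9655%

step 1 [0.5y] swap r/2=243/4757: DF=(1 − 243/4757·(0))/(1+243/4757) = 4757/5000 ≈ 0.951400
step 2 [1y] swap r/2=372/9385: DF=(1 − 372/9385·(0.951400))/(1+372/9385) = 1157/1250 ≈ 0.925600
step 3 [1.5y] bond c/2=1/50: DF=(233071/250000 − 1/50·(0.951400+0.925600))/(1+1/50) = 2193/2500 ≈ 0.877200
step 4 [2y] zero: DF = P = 8369/10000 ≈ 0.836900
step 5 [2.5y] bond c/2=13/800: DF=(3463877/4000000 − 13/800·(0.951400+0.925600+0.877200+0.836900))/(1+13/800) = 7947/10000 ≈ 0.794700
step 6 [3y] zero: DF = P = 1511/2000 ≈ 0.755500
step 7 [3.5y] bond c/2=9/200: DF=(396513/400000 − 9/200·(0.951400+0.925600+0.877200+0.836900+0.794700+0.755500))/(1+9/200) = 909/1250 ≈ 0.727200
step 8 [4y] swap r/2=32/691: DF=(1 − 32/691·(0.951400+0.925600+0.877200+0.836900+0.794700+0.755500+0.727200))/(1+32/691) = 87/125 ≈ 0.696000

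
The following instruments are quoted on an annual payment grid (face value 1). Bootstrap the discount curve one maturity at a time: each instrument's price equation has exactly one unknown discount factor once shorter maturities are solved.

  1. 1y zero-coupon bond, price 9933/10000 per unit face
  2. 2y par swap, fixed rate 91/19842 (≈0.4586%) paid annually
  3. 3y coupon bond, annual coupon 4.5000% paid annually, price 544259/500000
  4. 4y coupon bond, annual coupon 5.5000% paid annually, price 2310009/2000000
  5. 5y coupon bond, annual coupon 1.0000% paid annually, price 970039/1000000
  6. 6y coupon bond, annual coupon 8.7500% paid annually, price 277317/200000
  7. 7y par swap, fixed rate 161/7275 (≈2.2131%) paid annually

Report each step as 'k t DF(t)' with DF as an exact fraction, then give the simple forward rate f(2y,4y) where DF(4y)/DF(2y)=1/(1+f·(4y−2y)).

step 1 [1y] zero: DF = P = 9933/10000 ≈ 0.993300
step 2 [2y] swap r/1=91/19842: DF=(1 − 91/19842·(0.993300))/(1+91/19842) = 9909/10000 ≈ 0.990900
step 3 [3y] bond c/1=9/200: DF=(544259/500000 − 9/200·(0.993300+0.990900))/(1+9/200) = 4781/5000 ≈ 0.956200
step 4 [4y] bond c/1=11/200: DF=(2310009/2000000 − 11/200·(0.993300+0.990900+0.956200))/(1+11/200) = 1883/2000 ≈ 0.941500
step 5 [5y] bond c/1=1/100: DF=(970039/1000000 − 1/100·(0.993300+0.990900+0.956200+0.941500))/(1+1/100) = 461/500 ≈ 0.922000
step 6 [6y] bond c/1=7/80: DF=(277317/200000 − 7/80·(0.993300+0.990900+0.956200+0.941500+0.922000))/(1+7/80) = 1777/2000 ≈ 0.888500
step 7 [7y] swap r/1=161/7275: DF=(1 − 161/7275·(0.993300+0.990900+0.956200+0.941500+0.922000+0.888500))/(1+161/7275) = 8551/10000 ≈ 0.855100

1 1 9933/10000
2 2 9909/10000
3 3 4781/5000
4 4 1883/2000
5 5 461/500
6 6 1777/2000
7 7 8551/10000
f(2y,4y) = ((9909/10000)/(1883/2000) − 1)/(2) = 247/9415 ≈ 2.6235%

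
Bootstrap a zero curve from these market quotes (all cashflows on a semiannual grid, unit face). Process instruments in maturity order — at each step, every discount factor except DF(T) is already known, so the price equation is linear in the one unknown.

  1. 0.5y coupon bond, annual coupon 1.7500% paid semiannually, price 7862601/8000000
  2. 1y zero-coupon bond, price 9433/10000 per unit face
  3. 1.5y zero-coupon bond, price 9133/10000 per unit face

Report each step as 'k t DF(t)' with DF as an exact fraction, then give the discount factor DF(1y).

step 1 [0.5y] bond c/2=7/800: DF=(7862601/8000000 − 7/800·(0))/(1+7/800) = 9743/10000 ≈ 0.974300
step 2 [1y] zero: DF = P = 9433/10000 ≈ 0.943300
step 3 [1.5y] zero: DF = P = 9133/10000 ≈ 0.913300

1 1/2 9743/10000
2 1 9433/10000
3 3/2 9133/10000
DF(1y) = 9433/10000 ≈ 0.943300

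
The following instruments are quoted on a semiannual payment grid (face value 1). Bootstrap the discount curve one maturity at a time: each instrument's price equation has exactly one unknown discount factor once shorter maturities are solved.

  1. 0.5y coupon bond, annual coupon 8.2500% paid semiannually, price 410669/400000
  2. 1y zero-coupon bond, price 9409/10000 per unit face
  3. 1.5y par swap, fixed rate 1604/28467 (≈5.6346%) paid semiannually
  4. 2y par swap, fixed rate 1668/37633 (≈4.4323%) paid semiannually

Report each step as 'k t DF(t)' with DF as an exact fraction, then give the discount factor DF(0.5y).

1 1/2 493/500
2 1 9409/10000
3 3/2 4599/5000
4 2 4583/5000
DF(0.5y) = 493/500 ≈ 0.986000

step 1 [0.5y] bond c/2=33/800: DF=(410669/400000 − 33/800·(0))/(1+33/800) = 493/500 ≈ 0.986000
step 2 [1y] zero: DF = P = 9409/10000 ≈ 0.940900
step 3 [1.5y] swap r/2=802/28467: DF=(1 − 802/28467·(0.986000+0.940900))/(1+802/28467) = 4599/5000 ≈ 0.919800
step 4 [2y] swap r/2=834/37633: DF=(1 − 834/37633·(0.986000+0.940900+0.919800))/(1+834/37633) = 4583/5000 ≈ 0.916600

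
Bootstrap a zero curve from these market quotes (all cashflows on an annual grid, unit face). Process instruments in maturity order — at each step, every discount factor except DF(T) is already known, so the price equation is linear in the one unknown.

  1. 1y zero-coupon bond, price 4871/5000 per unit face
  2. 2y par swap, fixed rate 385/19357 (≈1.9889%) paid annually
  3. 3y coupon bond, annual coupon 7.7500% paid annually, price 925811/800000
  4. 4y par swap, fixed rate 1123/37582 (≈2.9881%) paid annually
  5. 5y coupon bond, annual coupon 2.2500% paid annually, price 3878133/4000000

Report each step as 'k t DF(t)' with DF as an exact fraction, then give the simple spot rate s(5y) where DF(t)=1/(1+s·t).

step 1 [1y] zero: DF = P = 4871/5000 ≈ 0.974200
step 2 [2y] swap r/1=385/19357: DF=(1 − 385/19357·(0.974200))/(1+385/19357) = 1923/2000 ≈ 0.961500
step 3 [3y] bond c/1=31/400: DF=(925811/800000 − 31/400·(0.974200+0.961500))/(1+31/400) = 2337/2500 ≈ 0.934800
step 4 [4y] swap r/1=1123/37582: DF=(1 − 1123/37582·(0.974200+0.961500+0.934800))/(1+1123/37582) = 8877/10000 ≈ 0.887700
step 5 [5y] bond c/1=9/400: DF=(3878133/4000000 − 9/400·(0.974200+0.961500+0.934800+0.887700))/(1+9/400) = 1731/2000 ≈ 0.865500

1 1 4871/5000
2 2 1923/2000
3 3 2337/2500
4 4 8877/10000
5 5 1731/2000
s(5y) = (1/(1731/2000) − 1)/(5) = 269/8655 ≈ 3.1080%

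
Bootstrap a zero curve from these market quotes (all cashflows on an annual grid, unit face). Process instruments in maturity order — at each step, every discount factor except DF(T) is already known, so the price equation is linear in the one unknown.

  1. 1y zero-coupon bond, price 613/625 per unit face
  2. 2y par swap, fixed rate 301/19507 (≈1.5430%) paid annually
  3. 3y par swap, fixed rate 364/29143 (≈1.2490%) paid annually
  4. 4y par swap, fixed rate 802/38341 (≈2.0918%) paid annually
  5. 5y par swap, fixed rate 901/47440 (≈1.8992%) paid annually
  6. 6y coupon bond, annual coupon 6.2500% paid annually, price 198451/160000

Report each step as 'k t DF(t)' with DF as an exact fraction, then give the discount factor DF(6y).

step 1 [1y] zero: DF = P = 613/625 ≈ 0.980800
step 2 [2y] swap r/1=301/19507: DF=(1 − 301/19507·(0.980800))/(1+301/19507) = 9699/10000 ≈ 0.969900
step 3 [3y] swap r/1=364/29143: DF=(1 − 364/29143·(0.980800+0.969900))/(1+364/29143) = 2409/2500 ≈ 0.963600
step 4 [4y] swap r/1=802/38341: DF=(1 − 802/38341·(0.980800+0.969900+0.963600))/(1+802/38341) = 4599/5000 ≈ 0.919800
step 5 [5y] swap r/1=901/47440: DF=(1 − 901/47440·(0.980800+0.969900+0.963600+0.919800))/(1+901/47440) = 9099/10000 ≈ 0.909900
step 6 [6y] bond c/1=1/16: DF=(198451/160000 − 1/16·(0.980800+0.969900+0.963600+0.919800+0.909900))/(1+1/16) = 8883/10000 ≈ 0.888300

1 1 613/625
2 2 9699/10000
3 3 2409/2500
4 4 4599/5000
5 5 9099/10000
6 6 8883/10000
DF(6y) = 8883/10000 ≈ 0.888300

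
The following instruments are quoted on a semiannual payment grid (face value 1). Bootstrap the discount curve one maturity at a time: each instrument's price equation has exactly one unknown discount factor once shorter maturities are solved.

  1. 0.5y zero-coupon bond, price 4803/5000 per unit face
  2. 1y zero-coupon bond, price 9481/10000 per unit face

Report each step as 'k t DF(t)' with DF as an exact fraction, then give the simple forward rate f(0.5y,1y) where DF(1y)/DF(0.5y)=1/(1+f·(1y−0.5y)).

1 1/2 4803/5000
2 1 9481/10000
f(0.5y,1y) = ((4803/5000)/(9481/10000) − 1)/(1/2) = 250/9481 ≈ 2.6369%

step 1 [0.5y] zero: DF = P = 4803/5000 ≈ 0.960600
step 2 [1y] zero: DF = P = 9481/10000 ≈ 0.948100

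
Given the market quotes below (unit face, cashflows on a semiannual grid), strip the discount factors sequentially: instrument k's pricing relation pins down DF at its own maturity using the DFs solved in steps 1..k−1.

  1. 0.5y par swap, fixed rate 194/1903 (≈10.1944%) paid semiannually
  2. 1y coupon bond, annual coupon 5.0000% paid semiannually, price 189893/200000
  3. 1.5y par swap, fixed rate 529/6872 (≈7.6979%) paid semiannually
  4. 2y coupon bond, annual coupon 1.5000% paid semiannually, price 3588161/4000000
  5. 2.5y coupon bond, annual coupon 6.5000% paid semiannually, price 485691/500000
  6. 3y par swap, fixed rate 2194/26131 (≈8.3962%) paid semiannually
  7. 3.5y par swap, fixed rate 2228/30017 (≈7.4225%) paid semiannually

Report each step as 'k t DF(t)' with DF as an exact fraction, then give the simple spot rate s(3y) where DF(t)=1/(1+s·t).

step 1 [0.5y] swap r/2=97/1903: DF=(1 − 97/1903·(0))/(1+97/1903) = 1903/2000 ≈ 0.951500
step 2 [1y] bond c/2=1/40: DF=(189893/200000 − 1/40·(0.951500))/(1+1/40) = 9031/10000 ≈ 0.903100
step 3 [1.5y] swap r/2=529/13744: DF=(1 − 529/13744·(0.951500+0.903100))/(1+529/13744) = 4471/5000 ≈ 0.894200
step 4 [2y] bond c/2=3/400: DF=(3588161/4000000 − 3/400·(0.951500+0.903100+0.894200))/(1+3/400) = 8699/10000 ≈ 0.869900
step 5 [2.5y] bond c/2=13/400: DF=(485691/500000 − 13/400·(0.951500+0.903100+0.894200+0.869900))/(1+13/400) = 8269/10000 ≈ 0.826900
step 6 [3y] swap r/2=1097/26131: DF=(1 − 1097/26131·(0.951500+0.903100+0.894200+0.869900+0.826900))/(1+1097/26131) = 3903/5000 ≈ 0.780600
step 7 [3.5y] swap r/2=1114/30017: DF=(1 − 1114/30017·(0.951500+0.903100+0.894200+0.869900+0.826900+0.780600))/(1+1114/30017) = 1943/2500 ≈ 0.777200

1 1/2 1903/2000
2 1 9031/10000
3 3/2 4471/5000
4 2 8699/10000
5 5/2 8269/10000
6 3 3903/5000
7 7/2 1943/2500
s(3y) = (1/(3903/5000) − 1)/(3) = 1097/11709 ≈ 9.3689%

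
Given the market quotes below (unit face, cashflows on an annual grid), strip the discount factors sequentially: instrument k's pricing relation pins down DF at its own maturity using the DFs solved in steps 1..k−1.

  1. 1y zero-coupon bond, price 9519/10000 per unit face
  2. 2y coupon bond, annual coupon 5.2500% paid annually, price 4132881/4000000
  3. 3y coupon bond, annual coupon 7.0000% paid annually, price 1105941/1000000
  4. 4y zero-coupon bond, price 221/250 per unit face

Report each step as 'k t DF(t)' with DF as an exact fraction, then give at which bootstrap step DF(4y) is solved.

step 1 [1y] zero: DF = P = 9519/10000 ≈ 0.951900
step 2 [2y] bond c/1=21/400: DF=(4132881/4000000 − 21/400·(0.951900))/(1+21/400) = 4671/5000 ≈ 0.934200
step 3 [3y] bond c/1=7/100: DF=(1105941/1000000 − 7/100·(0.951900+0.934200))/(1+7/100) = 4551/5000 ≈ 0.910200
step 4 [4y] zero: DF = P = 221/250 ≈ 0.884000

1 1 9519/10000
2 2 4671/5000
3 3 4551/5000
4 4 221/250
DF(4y) is solved at step 4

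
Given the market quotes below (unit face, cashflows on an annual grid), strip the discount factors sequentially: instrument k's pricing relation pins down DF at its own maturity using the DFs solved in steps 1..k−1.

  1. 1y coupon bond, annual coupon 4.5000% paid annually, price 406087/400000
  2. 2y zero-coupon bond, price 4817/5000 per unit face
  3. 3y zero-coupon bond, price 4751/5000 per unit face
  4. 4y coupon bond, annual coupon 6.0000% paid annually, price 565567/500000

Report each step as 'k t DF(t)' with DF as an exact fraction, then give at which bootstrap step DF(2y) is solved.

step 1 [1y] bond c/1=9/200: DF=(406087/400000 − 9/200·(0))/(1+9/200) = 1943/2000 ≈ 0.971500
step 2 [2y] zero: DF = P = 4817/5000 ≈ 0.963400
step 3 [3y] zero: DF = P = 4751/5000 ≈ 0.950200
step 4 [4y] bond c/1=3/50: DF=(565567/500000 − 3/50·(0.971500+0.963400+0.950200))/(1+3/50) = 4519/5000 ≈ 0.903800

1 1 1943/2000
2 2 4817/5000
3 3 4751/5000
4 4 4519/5000
DF(2y) is solved at step 2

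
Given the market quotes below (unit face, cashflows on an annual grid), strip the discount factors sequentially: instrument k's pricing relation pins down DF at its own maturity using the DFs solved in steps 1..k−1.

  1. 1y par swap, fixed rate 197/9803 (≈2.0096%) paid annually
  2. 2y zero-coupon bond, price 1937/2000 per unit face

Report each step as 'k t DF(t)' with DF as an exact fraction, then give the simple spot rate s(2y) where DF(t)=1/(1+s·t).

1 1 9803/10000
2 2 1937/2000
s(2y) = (1/(1937/2000) − 1)/(2) = 63/3874 ≈ 1.6262%

step 1 [1y] swap r/1=197/9803: DF=(1 − 197/9803·(0))/(1+197/9803) = 9803/10000 ≈ 0.980300
step 2 [2y] zero: DF = P = 1937/2000 ≈ 0.968500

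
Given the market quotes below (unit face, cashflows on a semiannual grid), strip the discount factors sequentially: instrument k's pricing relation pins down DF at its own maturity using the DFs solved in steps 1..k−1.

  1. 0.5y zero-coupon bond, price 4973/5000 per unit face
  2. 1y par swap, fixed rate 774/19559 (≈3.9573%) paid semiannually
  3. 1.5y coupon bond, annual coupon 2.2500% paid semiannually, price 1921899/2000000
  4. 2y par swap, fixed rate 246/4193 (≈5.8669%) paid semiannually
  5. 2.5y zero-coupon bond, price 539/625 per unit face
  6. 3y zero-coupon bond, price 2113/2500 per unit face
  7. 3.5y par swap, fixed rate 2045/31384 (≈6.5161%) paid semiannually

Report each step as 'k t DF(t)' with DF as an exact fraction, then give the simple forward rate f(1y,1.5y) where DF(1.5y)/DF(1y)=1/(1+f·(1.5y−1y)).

1 1/2 4973/5000
2 1 9613/10000
3 3/2 1857/2000
4 2 8893/10000
5 5/2 539/625
6 3 2113/2500
7 7/2 1591/2000
f(1y,1.5y) = ((9613/10000)/(1857/2000) − 1)/(1/2) = 656/9285 ≈ 7.0652%

step 1 [0.5y] zero: DF = P = 4973/5000 ≈ 0.994600
step 2 [1y] swap r/2=387/19559: DF=(1 − 387/19559·(0.994600))/(1+387/19559) = 9613/10000 ≈ 0.961300
step 3 [1.5y] bond c/2=9/800: DF=(1921899/2000000 − 9/800·(0.994600+0.961300))/(1+9/800) = 1857/2000 ≈ 0.928500
step 4 [2y] swap r/2=123/4193: DF=(1 − 123/4193·(0.994600+0.961300+0.928500))/(1+123/4193) = 8893/10000 ≈ 0.889300
step 5 [2.5y] zero: DF = P = 539/625 ≈ 0.862400
step 6 [3y] zero: DF = P = 2113/2500 ≈ 0.845200
step 7 [3.5y] swap r/2=2045/62768: DF=(1 − 2045/62768·(0.994600+0.961300+0.928500+0.889300+0.862400+0.845200))/(1+2045/62768) = 1591/2000 ≈ 0.795500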